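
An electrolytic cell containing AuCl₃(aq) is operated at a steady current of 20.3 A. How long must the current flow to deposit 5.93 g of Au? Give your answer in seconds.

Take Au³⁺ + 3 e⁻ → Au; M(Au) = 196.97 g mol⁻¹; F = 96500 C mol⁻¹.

n(Au) = m/M = 5.93 / 196.97 = 0.03011 mol.
Each Au atom requires 3 electrons, so n(e⁻) = 3 × 0.03011 = 0.09032 mol.
Q = n(e⁻)·F = 0.09032 × 96500 = 8716 C.
t = Q/I = 8716 / 20.30 A = 429.3 s.

429 s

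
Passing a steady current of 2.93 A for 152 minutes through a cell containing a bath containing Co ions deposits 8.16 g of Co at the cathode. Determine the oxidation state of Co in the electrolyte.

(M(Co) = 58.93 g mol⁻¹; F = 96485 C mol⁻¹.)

+2

Q = I·t = 2.930 A × 9120.0 s = 26720 C, so n(e⁻) = 26720/96485 = 0.2770 mol.
n(Co) deposited = 8.16 / 58.93 = 0.1385 mol.
Electrons per atom = n(e⁻)/n(Co) = 0.2770 / 0.1385 = 2.00 ≈ 2, so the ion is Co²⁺.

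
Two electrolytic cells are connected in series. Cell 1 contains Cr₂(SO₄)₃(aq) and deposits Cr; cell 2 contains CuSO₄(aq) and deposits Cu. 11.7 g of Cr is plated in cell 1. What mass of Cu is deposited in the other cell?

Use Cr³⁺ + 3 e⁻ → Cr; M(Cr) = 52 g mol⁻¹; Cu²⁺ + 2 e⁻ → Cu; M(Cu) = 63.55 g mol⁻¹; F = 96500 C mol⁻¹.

n(Cr) = 11.7 / 52 = 0.2250 mol.
Since Cr³⁺ + 3 e⁻ → Cr, n(e⁻) passed = 3 × 0.2250 = 0.6750 mol.
Cells in series carry the same charge, so the same 0.6750 mol of electrons passes through cell 2.
Cu²⁺ + 2 e⁻ → Cu, so n(Cu) = 0.6750 / 2 = 0.3375 mol.
m(Cu) = 0.3375 × 63.55 = 21.4 g.

21.4 g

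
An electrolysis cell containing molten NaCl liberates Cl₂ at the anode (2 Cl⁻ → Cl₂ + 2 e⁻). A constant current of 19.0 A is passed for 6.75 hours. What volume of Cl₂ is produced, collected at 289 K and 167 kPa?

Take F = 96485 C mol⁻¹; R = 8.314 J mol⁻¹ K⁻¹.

34.4 L

Q = I·t = 19.00 A × 24300 s = 461700 C.
n(e⁻) = Q/F = 461700 / 96485 = 4.785 mol.
2 electrons are transferred per Cl₂ molecule, so n(Cl₂) = 4.785 / 2 = 2.393 mol.
V = nRT/P = (2.393 × 8.314 × 289) / (167 × 10³ Pa) = 0.0344 m³ = 34.4 L.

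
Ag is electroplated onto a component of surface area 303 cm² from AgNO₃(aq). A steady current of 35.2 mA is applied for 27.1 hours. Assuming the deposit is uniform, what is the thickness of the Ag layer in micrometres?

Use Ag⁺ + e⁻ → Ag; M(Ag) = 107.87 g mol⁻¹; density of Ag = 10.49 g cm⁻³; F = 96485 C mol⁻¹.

Q = I·t = 0.03520 × 97560 = 3434 C; n(e⁻) = 0.03559 mol.
n(Ag) = n(e⁻)/1 = 0.03559 mol, so m = 0.03559 × 107.87 = 3.839 g.
Volume = m/ρ = 3.839 / 10.49 = 0.3660 cm³.
Thickness = V/A = 0.3660 / 303 = 0.00121 cm = 12.1 μm.

12.1 μm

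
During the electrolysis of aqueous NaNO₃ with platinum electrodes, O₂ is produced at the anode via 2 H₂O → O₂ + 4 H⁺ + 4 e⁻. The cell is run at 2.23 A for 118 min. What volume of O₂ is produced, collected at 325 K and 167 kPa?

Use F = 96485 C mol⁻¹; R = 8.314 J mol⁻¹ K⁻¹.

0.662 L

Q = I·t = 2.230 A × 7080.0 s = 15790 C.
n(e⁻) = Q/F = 15790 / 96485 = 0.1636 mol.
4 electrons are transferred per O₂ molecule, so n(O₂) = 0.1636 / 4 = 0.04091 mol.
V = nRT/P = (0.04091 × 8.314 × 325) / (167 × 10³ Pa) = 6.62 × 10⁻⁴ m³ = 0.662 L.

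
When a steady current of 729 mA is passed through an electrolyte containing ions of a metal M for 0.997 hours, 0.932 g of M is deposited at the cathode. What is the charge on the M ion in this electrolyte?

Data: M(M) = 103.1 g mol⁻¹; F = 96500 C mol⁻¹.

Q = I·t = 0.7290 A × 3589.2 s = 2617 C, so n(e⁻) = 2617/96500 = 0.02711 mol.
n(M) deposited = 0.932 / 103.1 = 0.009040 mol.
Electrons per atom = n(e⁻)/n(M) = 0.02711 / 0.009040 = 3.00 ≈ 3, so the ion is M³⁺.

+3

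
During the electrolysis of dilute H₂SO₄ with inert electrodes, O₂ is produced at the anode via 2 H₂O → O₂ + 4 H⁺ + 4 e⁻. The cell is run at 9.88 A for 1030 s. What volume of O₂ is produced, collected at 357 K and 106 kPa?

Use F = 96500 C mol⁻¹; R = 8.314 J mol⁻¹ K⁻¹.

0.738 L

Q = I·t = 9.880 A × 1030.0 s = 10180 C.
n(e⁻) = Q/F = 10180 / 96500 = 0.1055 mol.
4 electrons are transferred per O₂ molecule, so n(O₂) = 0.1055 / 4 = 0.02636 mol.
V = nRT/P = (0.02636 × 8.314 × 357) / (106 × 10³ Pa) = 7.38 × 10⁻⁴ m³ = 0.738 L.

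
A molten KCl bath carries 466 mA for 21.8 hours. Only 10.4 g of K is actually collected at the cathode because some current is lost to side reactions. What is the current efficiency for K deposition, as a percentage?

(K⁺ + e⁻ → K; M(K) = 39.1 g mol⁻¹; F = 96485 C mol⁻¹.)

70.2 %

Q = I·t = 0.4660 × 78480 = 36570 C; n(e⁻) = 36570/96485 = 0.3790 mol.
Theoretical n(K) = n(e⁻)/1 = 0.3790 mol, i.e. m_theo = 0.3790 × 39.1 = 14.82 g.
Efficiency = m_actual / m_theo = 10.4 / 14.82 = 70.2 %.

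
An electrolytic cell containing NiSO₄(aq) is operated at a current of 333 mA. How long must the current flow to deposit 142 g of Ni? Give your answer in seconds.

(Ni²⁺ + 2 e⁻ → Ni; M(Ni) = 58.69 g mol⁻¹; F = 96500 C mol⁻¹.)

1.40 × 10⁶ s

n(Ni) = m/M = 142 / 58.69 = 2.419 mol.
Each Ni atom requires 2 electrons, so n(e⁻) = 2 × 2.419 = 4.839 mol.
Q = n(e⁻)·F = 4.839 × 96500 = 467000 C.
t = Q/I = 467000 / 0.3330 A = 1402000 s.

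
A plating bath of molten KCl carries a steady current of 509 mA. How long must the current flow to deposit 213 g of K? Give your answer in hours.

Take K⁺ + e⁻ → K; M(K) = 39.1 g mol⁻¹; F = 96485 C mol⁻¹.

n(K) = m/M = 213 / 39.1 = 5.448 mol.
Each K atom requires 1 electron, so n(e⁻) = 1 × 5.448 = 5.448 mol.
Q = n(e⁻)·F = 5.448 × 96485 = 525600 C.
t = Q/I = 525600 / 0.5090 A = 1033000 s = 287 h.

287 h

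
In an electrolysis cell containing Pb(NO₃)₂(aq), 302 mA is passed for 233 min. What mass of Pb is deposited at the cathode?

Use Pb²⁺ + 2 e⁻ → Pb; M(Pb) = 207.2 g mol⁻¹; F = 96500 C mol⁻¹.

Q = I·t = 0.3020 A × 13980 s = 4222 C.
n(e⁻) = Q/F = 4222 / 96500 = 0.04375 mol.
Pb²⁺ + 2 e⁻ → Pb, so n(Pb) = n(e⁻)/2 = 0.02188 mol.
m = n·M = 0.02188 × 207.2 = 4.53 g.

4.53 g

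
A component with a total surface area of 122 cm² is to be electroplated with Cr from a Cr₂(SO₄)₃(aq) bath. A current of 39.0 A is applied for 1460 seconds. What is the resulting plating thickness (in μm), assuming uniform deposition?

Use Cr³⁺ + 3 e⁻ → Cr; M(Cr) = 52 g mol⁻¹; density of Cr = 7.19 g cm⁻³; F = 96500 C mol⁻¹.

Q = I·t = 39.00 × 1460.0 = 56940 C; n(e⁻) = 0.5901 mol.
n(Cr) = n(e⁻)/3 = 0.1967 mol, so m = 0.1967 × 52 = 10.23 g.
Volume = m/ρ = 10.23 / 7.19 = 1.422 cm³.
Thickness = V/A = 1.422 / 122 = 0.0117 cm = 117 μm.

117 μm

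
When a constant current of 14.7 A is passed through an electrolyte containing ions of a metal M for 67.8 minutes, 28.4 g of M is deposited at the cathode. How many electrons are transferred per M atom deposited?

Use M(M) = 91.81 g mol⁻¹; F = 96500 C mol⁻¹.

2

Q = I·t = 14.70 A × 4068.0 s = 59800 C, so n(e⁻) = 59800/96500 = 0.6197 mol.
n(M) deposited = 28.4 / 91.81 = 0.3093 mol.
Electrons per atom = n(e⁻)/n(M) = 0.6197 / 0.3093 = 2.00 ≈ 2, so the ion is M²⁺.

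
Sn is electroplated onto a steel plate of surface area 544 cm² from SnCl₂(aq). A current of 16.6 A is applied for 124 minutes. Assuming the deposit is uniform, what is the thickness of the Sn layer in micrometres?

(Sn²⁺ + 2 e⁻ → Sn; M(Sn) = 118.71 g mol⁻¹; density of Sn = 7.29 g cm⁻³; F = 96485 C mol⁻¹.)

192 μm

Q = I·t = 16.60 × 7440.0 = 123500 C; n(e⁻) = 1.280 mol.
n(Sn) = n(e⁻)/2 = 0.6400 mol, so m = 0.6400 × 118.71 = 75.98 g.
Volume = m/ρ = 75.98 / 7.29 = 10.42 cm³.
Thickness = V/A = 10.42 / 544 = 0.0192 cm = 192 μm.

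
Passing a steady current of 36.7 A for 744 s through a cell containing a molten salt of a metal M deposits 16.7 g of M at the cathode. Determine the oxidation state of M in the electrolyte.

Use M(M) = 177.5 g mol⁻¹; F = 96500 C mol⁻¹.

Q = I·t = 36.70 A × 744.00 s = 27300 C, so n(e⁻) = 27300/96500 = 0.2830 mol.
n(M) deposited = 16.7 / 177.5 = 0.09408 mol.
Electrons per atom = n(e⁻)/n(M) = 0.2830 / 0.09408 = 3.01 ≈ 3, so the ion is M³⁺.

+3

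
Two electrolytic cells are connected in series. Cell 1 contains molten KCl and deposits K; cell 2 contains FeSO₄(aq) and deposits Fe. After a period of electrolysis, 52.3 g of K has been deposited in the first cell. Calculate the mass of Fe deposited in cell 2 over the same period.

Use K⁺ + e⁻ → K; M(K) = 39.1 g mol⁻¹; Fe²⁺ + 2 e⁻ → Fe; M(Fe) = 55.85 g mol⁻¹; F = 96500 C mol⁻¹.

n(K) = 52.3 / 39.1 = 1.338 mol.
Since K⁺ + e⁻ → K, n(e⁻) passed = 1 × 1.338 = 1.338 mol.
Cells in series carry the same charge, so the same 1.338 mol of electrons passes through cell 2.
Fe²⁺ + 2 e⁻ → Fe, so n(Fe) = 1.338 / 2 = 0.6688 mol.
m(Fe) = 0.6688 × 55.85 = 37.4 g.

37.4 g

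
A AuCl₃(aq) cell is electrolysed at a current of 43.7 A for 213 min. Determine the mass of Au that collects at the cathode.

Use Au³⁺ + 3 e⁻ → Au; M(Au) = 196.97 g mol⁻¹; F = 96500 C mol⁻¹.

Q = I·t = 43.70 A × 12780 s = 558500 C.
n(e⁻) = Q/F = 558500 / 96500 = 5.787 mol.
Au³⁺ + 3 e⁻ → Au, so n(Au) = n(e⁻)/3 = 1.929 mol.
m = n·M = 1.929 × 196.97 = 380 g.

380 g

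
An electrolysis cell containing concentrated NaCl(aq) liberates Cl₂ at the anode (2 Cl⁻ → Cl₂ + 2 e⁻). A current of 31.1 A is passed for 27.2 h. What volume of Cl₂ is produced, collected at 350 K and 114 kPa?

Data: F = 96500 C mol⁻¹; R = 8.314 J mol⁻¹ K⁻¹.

403 L

Q = I·t = 31.10 A × 97920 s = 3045000 C.
n(e⁻) = Q/F = 3045000 / 96500 = 31.56 mol.
2 electrons are transferred per Cl₂ molecule, so n(Cl₂) = 31.56 / 2 = 15.78 mol.
V = nRT/P = (15.78 × 8.314 × 350) / (114 × 10³ Pa) = 0.403 m³ = 403 L.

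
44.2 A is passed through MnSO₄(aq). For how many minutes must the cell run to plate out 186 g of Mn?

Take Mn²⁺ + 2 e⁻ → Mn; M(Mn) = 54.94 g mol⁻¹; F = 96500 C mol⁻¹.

n(Mn) = m/M = 186 / 54.94 = 3.386 mol.
Each Mn atom requires 2 electrons, so n(e⁻) = 2 × 3.386 = 6.771 mol.
Q = n(e⁻)·F = 6.771 × 96500 = 653400 C.
t = Q/I = 653400 / 44.20 A = 14780 s = 246 min.

246 min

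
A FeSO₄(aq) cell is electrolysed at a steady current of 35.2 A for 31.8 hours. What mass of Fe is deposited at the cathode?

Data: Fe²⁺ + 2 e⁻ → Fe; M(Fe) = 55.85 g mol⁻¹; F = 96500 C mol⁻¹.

Q = I·t = 35.20 A × 114480 s = 4030000 C.
n(e⁻) = Q/F = 4030000 / 96500 = 41.76 mol.
Fe²⁺ + 2 e⁻ → Fe, so n(Fe) = n(e⁻)/2 = 20.88 mol.
m = n·M = 20.88 × 55.85 = 1170 g.

1170 g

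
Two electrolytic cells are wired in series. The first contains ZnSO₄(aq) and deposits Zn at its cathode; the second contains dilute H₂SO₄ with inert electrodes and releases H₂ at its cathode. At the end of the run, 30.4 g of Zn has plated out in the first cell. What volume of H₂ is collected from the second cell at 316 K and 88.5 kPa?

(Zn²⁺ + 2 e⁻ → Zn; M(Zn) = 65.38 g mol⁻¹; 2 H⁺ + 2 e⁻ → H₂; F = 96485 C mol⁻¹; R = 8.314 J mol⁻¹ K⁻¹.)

n(Zn) = 30.4 / 65.38 = 0.4650 mol, so n(e⁻) = 2 × 0.4650 = 0.9299 mol.
The cells are in series, so the same 0.9299 mol of electrons passes through the second cell.
2 H⁺ + 2 e⁻ → H₂ — 2 mol e⁻ per mol H₂, so n(H₂) = 0.9299/2 = 0.4650 mol.
V = nRT/P = (0.4650 × 8.314 × 316) / (88.5 × 10³) = 0.0138 m³ = 13.8 L.

13.8 L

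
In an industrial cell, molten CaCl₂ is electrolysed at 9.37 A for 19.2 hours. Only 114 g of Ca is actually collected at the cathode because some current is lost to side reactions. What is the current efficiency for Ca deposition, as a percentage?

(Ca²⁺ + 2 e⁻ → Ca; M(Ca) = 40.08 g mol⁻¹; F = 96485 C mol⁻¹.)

84.7 %

Q = I·t = 9.370 × 69120 = 647700 C; n(e⁻) = 647700/96485 = 6.712 mol.
Theoretical n(Ca) = n(e⁻)/2 = 3.356 mol, i.e. m_theo = 3.356 × 40.08 = 134.5 g.
Efficiency = m_actual / m_theo = 114 / 134.5 = 84.7 %.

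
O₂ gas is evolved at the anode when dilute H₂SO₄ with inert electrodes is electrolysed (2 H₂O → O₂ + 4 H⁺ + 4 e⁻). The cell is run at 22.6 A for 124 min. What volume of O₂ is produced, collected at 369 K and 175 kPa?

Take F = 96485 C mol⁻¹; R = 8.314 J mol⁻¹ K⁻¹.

Q = I·t = 22.60 A × 7440.0 s = 168100 C.
n(e⁻) = Q/F = 168100 / 96485 = 1.743 mol.
4 electrons are transferred per O₂ molecule, so n(O₂) = 1.743 / 4 = 0.4357 mol.
V = nRT/P = (0.4357 × 8.314 × 369) / (175 × 10³ Pa) = 0.00764 m³ = 7.64 L.

7.64 L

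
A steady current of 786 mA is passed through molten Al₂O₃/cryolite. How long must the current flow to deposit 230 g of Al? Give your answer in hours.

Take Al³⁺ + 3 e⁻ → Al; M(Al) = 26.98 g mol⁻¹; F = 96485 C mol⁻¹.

872 h

n(Al) = m/M = 230 / 26.98 = 8.525 mol.
Each Al atom requires 3 electrons, so n(e⁻) = 3 × 8.525 = 25.57 mol.
Q = n(e⁻)·F = 25.57 × 96485 = 2468000 C.
t = Q/I = 2468000 / 0.7860 A = 3139000 s = 872 h.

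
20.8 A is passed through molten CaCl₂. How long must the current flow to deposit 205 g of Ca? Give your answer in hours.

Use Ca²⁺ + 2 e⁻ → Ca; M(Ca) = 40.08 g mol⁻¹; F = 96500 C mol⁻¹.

13.2 h

n(Ca) = m/M = 205 / 40.08 = 5.115 mol.
Each Ca atom requires 2 electrons, so n(e⁻) = 2 × 5.115 = 10.23 mol.
Q = n(e⁻)·F = 10.23 × 96500 = 987200 C.
t = Q/I = 987200 / 20.80 A = 47460 s = 13.2 h.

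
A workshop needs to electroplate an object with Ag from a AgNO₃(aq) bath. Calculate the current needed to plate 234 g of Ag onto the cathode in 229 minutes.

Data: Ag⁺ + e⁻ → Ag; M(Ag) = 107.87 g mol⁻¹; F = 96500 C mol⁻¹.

n(Ag) = 234 / 107.87 = 2.169 mol.
n(e⁻) = 1 × 2.169 = 2.169 mol.
Q = n(e⁻)·F = 2.169 × 96500 = 209300 C.
I = Q/t = 209300 / 13740 s = 15.2 A.

15.2 A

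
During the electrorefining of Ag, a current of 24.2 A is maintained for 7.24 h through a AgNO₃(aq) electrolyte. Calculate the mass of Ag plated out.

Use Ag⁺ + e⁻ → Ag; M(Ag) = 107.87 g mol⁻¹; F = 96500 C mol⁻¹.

Q = I·t = 24.20 A × 26064 s = 630700 C.
n(e⁻) = Q/F = 630700 / 96500 = 6.536 mol.
Ag⁺ + e⁻ → Ag, so n(Ag) = n(e⁻)/1 = 6.536 mol.
m = n·M = 6.536 × 107.87 = 705 g.

705 g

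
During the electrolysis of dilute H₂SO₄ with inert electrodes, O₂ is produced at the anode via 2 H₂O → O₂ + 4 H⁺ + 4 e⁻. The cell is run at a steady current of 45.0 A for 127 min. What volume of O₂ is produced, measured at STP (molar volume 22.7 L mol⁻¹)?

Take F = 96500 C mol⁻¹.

Q = I·t = 45.00 A × 7620.0 s = 342900 C.
n(e⁻) = Q/F = 342900 / 96500 = 3.553 mol.
4 electrons are transferred per O₂ molecule, so n(O₂) = 3.553 / 4 = 0.8883 mol.
V = n × V_m = 0.8883 × 22.7 = 20.2 L.

20.2 L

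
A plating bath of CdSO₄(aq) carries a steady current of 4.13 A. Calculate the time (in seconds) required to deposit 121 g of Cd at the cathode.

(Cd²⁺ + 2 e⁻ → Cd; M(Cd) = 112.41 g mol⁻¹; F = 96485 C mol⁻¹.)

n(Cd) = m/M = 121 / 112.41 = 1.076 mol.
Each Cd atom requires 2 electrons, so n(e⁻) = 2 × 1.076 = 2.153 mol.
Q = n(e⁻)·F = 2.153 × 96485 = 207700 C.
t = Q/I = 207700 / 4.130 A = 50290 s.

50300 s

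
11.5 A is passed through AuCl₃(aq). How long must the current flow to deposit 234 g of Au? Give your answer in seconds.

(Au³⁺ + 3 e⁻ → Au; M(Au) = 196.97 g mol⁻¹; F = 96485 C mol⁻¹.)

29900 s

n(Au) = m/M = 234 / 196.97 = 1.188 mol.
Each Au atom requires 3 electrons, so n(e⁻) = 3 × 1.188 = 3.564 mol.
Q = n(e⁻)·F = 3.564 × 96485 = 343900 C.
t = Q/I = 343900 / 11.50 A = 29900 s.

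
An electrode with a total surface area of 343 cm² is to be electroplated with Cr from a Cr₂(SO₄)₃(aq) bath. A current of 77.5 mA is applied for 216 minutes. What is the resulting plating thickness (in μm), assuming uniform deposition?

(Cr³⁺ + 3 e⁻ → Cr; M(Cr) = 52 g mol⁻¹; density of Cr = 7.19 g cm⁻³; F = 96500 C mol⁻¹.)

Q = I·t = 0.07750 × 12960 = 1004 C; n(e⁻) = 0.01041 mol.
n(Cr) = n(e⁻)/3 = 0.003469 mol, so m = 0.003469 × 52 = 0.1804 g.
Volume = m/ρ = 0.1804 / 7.19 = 0.02509 cm³.
Thickness = V/A = 0.02509 / 343 = 7.32 × 10⁻⁵ cm = 0.732 μm.

0.732 μm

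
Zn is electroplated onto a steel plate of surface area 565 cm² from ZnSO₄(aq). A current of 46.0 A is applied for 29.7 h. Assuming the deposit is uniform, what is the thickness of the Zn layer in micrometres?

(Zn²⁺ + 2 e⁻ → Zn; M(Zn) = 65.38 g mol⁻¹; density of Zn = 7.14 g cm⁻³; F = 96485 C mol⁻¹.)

4130 μm

Q = I·t = 46.00 × 106920 = 4918000 C; n(e⁻) = 50.97 mol.
n(Zn) = n(e⁻)/2 = 25.49 mol, so m = 25.49 × 65.38 = 1666 g.
Volume = m/ρ = 1666 / 7.14 = 233.4 cm³.
Thickness = V/A = 233.4 / 565 = 0.413 cm = 4130 μm.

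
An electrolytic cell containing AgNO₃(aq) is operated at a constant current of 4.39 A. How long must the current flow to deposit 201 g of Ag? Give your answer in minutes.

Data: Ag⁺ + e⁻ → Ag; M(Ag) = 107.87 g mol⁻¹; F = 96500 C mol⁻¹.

683 min

n(Ag) = m/M = 201 / 107.87 = 1.863 mol.
Each Ag atom requires 1 electron, so n(e⁻) = 1 × 1.863 = 1.863 mol.
Q = n(e⁻)·F = 1.863 × 96500 = 179800 C.
t = Q/I = 179800 / 4.390 A = 40960 s = 683 min.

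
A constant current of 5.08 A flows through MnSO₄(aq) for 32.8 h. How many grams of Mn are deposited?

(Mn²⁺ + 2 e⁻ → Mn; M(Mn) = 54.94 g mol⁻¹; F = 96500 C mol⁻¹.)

Q = I·t = 5.080 A × 118080 s = 599800 C.
n(e⁻) = Q/F = 599800 / 96500 = 6.216 mol.
Mn²⁺ + 2 e⁻ → Mn, so n(Mn) = n(e⁻)/2 = 3.108 mol.
m = n·M = 3.108 × 54.94 = 171 g.

171 g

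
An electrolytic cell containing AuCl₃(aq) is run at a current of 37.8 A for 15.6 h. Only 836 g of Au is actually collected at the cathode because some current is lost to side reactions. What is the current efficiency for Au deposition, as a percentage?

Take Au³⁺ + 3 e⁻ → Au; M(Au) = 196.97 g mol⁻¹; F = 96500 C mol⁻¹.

Q = I·t = 37.80 × 56160 = 2123000 C; n(e⁻) = 2123000/96500 = 22.00 mol.
Theoretical n(Au) = n(e⁻)/3 = 7.333 mol, i.e. m_theo = 7.333 × 196.97 = 1444 g.
Efficiency = m_actual / m_theo = 836 / 1444 = 57.9 %.

57.9 %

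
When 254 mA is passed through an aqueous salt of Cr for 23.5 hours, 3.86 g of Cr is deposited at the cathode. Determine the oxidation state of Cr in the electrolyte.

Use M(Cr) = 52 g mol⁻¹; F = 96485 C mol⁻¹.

Q = I·t = 0.2540 A × 84600 s = 21490 C, so n(e⁻) = 21490/96485 = 0.2227 mol.
n(Cr) deposited = 3.86 / 52 = 0.07423 mol.
Electrons per atom = n(e⁻)/n(Cr) = 0.2227 / 0.07423 = 3.00 ≈ 3, so the ion is Cr³⁺.

+3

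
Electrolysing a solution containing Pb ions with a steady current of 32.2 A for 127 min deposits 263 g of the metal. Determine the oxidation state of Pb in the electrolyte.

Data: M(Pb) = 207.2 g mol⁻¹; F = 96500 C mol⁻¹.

Q = I·t = 32.20 A × 7620.0 s = 245400 C, so n(e⁻) = 245400/96500 = 2.543 mol.
n(Pb) deposited = 263 / 207.2 = 1.269 mol.
Electrons per atom = n(e⁻)/n(Pb) = 2.543 / 1.269 = 2.00 ≈ 2, so the ion is Pb²⁺.

+2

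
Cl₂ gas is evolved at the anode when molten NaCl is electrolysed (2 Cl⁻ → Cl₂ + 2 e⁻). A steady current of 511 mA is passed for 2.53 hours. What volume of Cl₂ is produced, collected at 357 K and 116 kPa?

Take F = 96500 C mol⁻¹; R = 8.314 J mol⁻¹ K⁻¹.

0.617 L

Q = I·t = 0.5110 A × 9108.0 s = 4654 C.
n(e⁻) = Q/F = 4654 / 96500 = 0.04823 mol.
2 electrons are transferred per Cl₂ molecule, so n(Cl₂) = 0.04823 / 2 = 0.02411 mol.
V = nRT/P = (0.02411 × 8.314 × 357) / (116 × 10³ Pa) = 6.17 × 10⁻⁴ m³ = 0.617 L.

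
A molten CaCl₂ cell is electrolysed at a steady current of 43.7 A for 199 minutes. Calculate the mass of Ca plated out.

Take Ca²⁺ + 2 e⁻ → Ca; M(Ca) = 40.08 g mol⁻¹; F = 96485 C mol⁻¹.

108 g

Q = I·t = 43.70 A × 11940 s = 521800 C.
n(e⁻) = Q/F = 521800 / 96485 = 5.408 mol.
Ca²⁺ + 2 e⁻ → Ca, so n(Ca) = n(e⁻)/2 = 2.704 mol.
m = n·M = 2.704 × 40.08 = 108 g.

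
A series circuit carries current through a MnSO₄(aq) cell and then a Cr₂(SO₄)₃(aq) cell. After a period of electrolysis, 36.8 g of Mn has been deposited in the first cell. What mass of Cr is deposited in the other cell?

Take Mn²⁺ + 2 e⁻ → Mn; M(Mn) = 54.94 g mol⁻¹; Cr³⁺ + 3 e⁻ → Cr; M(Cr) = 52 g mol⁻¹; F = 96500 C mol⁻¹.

n(Mn) = 36.8 / 54.94 = 0.6698 mol.
Since Mn²⁺ + 2 e⁻ → Mn, n(e⁻) passed = 2 × 0.6698 = 1.340 mol.
Cells in series carry the same charge, so the same 1.340 mol of electrons passes through cell 2.
Cr³⁺ + 3 e⁻ → Cr, so n(Cr) = 1.340 / 3 = 0.4465 mol.
m(Cr) = 0.4465 × 52 = 23.2 g.

23.2 g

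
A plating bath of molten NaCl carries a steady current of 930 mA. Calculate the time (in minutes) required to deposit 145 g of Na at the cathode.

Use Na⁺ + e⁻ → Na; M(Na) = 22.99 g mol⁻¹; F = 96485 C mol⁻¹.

10900 min

n(Na) = m/M = 145 / 22.99 = 6.307 mol.
Each Na atom requires 1 electron, so n(e⁻) = 1 × 6.307 = 6.307 mol.
Q = n(e⁻)·F = 6.307 × 96485 = 608500 C.
t = Q/I = 608500 / 0.9300 A = 654300 s = 10900 min.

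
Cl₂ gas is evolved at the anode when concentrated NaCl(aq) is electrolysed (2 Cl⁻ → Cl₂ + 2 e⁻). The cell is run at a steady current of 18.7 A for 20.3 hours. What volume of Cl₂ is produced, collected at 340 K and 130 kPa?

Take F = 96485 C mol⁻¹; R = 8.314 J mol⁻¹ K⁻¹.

Q = I·t = 18.70 A × 73080 s = 1367000 C.
n(e⁻) = Q/F = 1367000 / 96485 = 14.16 mol.
2 electrons are transferred per Cl₂ molecule, so n(Cl₂) = 14.16 / 2 = 7.082 mol.
V = nRT/P = (7.082 × 8.314 × 340) / (130 × 10³ Pa) = 0.154 m³ = 154 L.

154 L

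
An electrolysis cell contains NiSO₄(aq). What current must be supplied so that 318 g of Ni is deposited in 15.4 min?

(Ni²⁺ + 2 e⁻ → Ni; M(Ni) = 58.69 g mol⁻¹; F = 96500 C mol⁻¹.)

n(Ni) = 318 / 58.69 = 5.418 mol.
n(e⁻) = 2 × 5.418 = 10.84 mol.
Q = n(e⁻)·F = 10.84 × 96500 = 1046000 C.
I = Q/t = 1046000 / 924.00 s = 1130 A.

1130 A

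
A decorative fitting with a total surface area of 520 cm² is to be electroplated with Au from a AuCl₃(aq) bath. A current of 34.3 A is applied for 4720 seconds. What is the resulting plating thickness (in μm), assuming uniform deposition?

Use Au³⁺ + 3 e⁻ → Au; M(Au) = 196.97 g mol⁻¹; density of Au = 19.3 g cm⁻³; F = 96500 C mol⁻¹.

Q = I·t = 34.30 × 4720.0 = 161900 C; n(e⁻) = 1.678 mol.
n(Au) = n(e⁻)/3 = 0.5592 mol, so m = 0.5592 × 196.97 = 110.2 g.
Volume = m/ρ = 110.2 / 19.3 = 5.707 cm³.
Thickness = V/A = 5.707 / 520 = 0.0110 cm = 110 μm.

110 μm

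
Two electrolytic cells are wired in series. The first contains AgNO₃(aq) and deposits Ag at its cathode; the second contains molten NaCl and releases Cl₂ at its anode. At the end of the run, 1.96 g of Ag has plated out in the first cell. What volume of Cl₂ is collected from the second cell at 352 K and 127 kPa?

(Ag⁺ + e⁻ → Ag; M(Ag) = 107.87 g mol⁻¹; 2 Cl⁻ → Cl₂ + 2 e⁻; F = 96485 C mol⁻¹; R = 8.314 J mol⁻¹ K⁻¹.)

0.209 L

n(Ag) = 1.96 / 107.87 = 0.01817 mol, so n(e⁻) = 1 × 0.01817 = 0.01817 mol.
The cells are in series, so the same 0.01817 mol of electrons passes through the second cell.
2 Cl⁻ → Cl₂ + 2 e⁻ — 2 mol e⁻ per mol Cl₂, so n(Cl₂) = 0.01817/2 = 0.009085 mol.
V = nRT/P = (0.009085 × 8.314 × 352) / (127 × 10³) = 2.09 × 10⁻⁴ m³ = 0.209 L.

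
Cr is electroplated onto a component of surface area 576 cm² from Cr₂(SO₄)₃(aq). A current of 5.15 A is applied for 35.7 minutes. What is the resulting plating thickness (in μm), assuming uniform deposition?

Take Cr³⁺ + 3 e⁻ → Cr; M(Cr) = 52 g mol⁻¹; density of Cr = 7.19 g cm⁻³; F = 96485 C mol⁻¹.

4.79 μm

Q = I·t = 5.150 × 2142.0 = 11030 C; n(e⁻) = 0.1143 mol.
n(Cr) = n(e⁻)/3 = 0.03811 mol, so m = 0.03811 × 52 = 1.982 g.
Volume = m/ρ = 1.982 / 7.19 = 0.2756 cm³.
Thickness = V/A = 0.2756 / 576 = 4.79 × 10⁻⁴ cm = 4.79 μm.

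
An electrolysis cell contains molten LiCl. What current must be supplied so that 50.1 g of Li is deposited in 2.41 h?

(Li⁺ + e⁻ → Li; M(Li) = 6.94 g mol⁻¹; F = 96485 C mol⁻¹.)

80.3 A

n(Li) = 50.1 / 6.94 = 7.219 mol.
n(e⁻) = 1 × 7.219 = 7.219 mol.
Q = n(e⁻)·F = 7.219 × 96485 = 696500 C.
I = Q/t = 696500 / 8676.0 s = 80.3 A.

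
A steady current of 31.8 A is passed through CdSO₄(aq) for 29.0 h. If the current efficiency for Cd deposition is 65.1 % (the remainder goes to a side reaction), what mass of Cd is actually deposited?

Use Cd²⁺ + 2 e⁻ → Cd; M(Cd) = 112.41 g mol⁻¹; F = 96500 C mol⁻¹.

1260 g

Q = I·t = 31.80 × 104400 = 3320000 C.
n(e⁻) = 3320000/96500 = 34.40 mol; theoretically n(Cd) = 34.40/2 = 17.20 mol, m_theo = 1934 g.
At 65.1 % efficiency, m_actual = 0.651 × 1934 = 1260 g.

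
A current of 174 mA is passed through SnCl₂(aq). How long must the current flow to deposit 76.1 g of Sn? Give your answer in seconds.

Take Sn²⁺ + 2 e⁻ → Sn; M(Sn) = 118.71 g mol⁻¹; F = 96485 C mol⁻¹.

n(Sn) = m/M = 76.1 / 118.71 = 0.6411 mol.
Each Sn atom requires 2 electrons, so n(e⁻) = 2 × 0.6411 = 1.282 mol.
Q = n(e⁻)·F = 1.282 × 96485 = 123700 C.
t = Q/I = 123700 / 0.1740 A = 710900 s.

7.11 × 10⁵ s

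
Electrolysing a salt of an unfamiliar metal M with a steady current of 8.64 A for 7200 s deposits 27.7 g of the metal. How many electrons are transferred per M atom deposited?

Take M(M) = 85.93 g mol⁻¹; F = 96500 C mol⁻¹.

Q = I·t = 8.640 A × 7200.0 s = 62210 C, so n(e⁻) = 62210/96500 = 0.6446 mol.
n(M) deposited = 27.7 / 85.93 = 0.3224 mol.
Electrons per atom = n(e⁻)/n(M) = 0.6446 / 0.3224 = 2.00 ≈ 2, so the ion is M²⁺.

2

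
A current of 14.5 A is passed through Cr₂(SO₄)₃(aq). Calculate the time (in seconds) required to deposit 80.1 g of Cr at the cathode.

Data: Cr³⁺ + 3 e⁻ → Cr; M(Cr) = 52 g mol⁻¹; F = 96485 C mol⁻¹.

n(Cr) = m/M = 80.1 / 52 = 1.540 mol.
Each Cr atom requires 3 electrons, so n(e⁻) = 3 × 1.540 = 4.621 mol.
Q = n(e⁻)·F = 4.621 × 96485 = 445900 C.
t = Q/I = 445900 / 14.50 A = 30750 s.

30700 s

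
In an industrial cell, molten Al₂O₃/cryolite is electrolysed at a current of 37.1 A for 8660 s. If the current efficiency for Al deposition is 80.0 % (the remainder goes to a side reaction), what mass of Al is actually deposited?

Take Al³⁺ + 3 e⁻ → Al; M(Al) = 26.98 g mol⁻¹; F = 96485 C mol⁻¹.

Q = I·t = 37.10 × 8660.0 = 321300 C.
n(e⁻) = 321300/96485 = 3.330 mol; theoretically n(Al) = 3.330/3 = 1.110 mol, m_theo = 29.95 g.
At 80.0 % efficiency, m_actual = 0.800 × 29.95 = 24.0 g.

24.0 g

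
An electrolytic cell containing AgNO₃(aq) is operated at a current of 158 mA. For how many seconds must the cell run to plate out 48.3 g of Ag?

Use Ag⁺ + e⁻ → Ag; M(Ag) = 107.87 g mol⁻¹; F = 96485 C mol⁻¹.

2.73 × 10⁵ s

n(Ag) = m/M = 48.3 / 107.87 = 0.4478 mol.
Each Ag atom requires 1 electron, so n(e⁻) = 1 × 0.4478 = 0.4478 mol.
Q = n(e⁻)·F = 0.4478 × 96485 = 43200 C.
t = Q/I = 43200 / 0.1580 A = 273400 s.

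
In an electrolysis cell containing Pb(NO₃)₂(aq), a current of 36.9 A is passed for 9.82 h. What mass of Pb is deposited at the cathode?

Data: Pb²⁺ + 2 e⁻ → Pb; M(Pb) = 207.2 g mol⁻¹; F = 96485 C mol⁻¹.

1400 g

Q = I·t = 36.90 A × 35352 s = 1304000 C.
n(e⁻) = Q/F = 1304000 / 96485 = 13.52 mol.
Pb²⁺ + 2 e⁻ → Pb, so n(Pb) = n(e⁻)/2 = 6.760 mol.
m = n·M = 6.760 × 207.2 = 1400 g.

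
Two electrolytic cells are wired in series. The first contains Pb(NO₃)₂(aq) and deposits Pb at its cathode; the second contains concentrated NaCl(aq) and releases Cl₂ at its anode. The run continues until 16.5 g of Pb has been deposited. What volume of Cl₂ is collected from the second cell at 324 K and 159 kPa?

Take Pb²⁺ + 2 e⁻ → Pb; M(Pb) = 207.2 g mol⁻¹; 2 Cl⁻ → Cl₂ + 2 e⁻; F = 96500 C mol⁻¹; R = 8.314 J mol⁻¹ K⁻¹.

1.35 L

n(Pb) = 16.5 / 207.2 = 0.07963 mol, so n(e⁻) = 2 × 0.07963 = 0.1593 mol.
The cells are in series, so the same 0.1593 mol of electrons passes through the second cell.
2 Cl⁻ → Cl₂ + 2 e⁻ — 2 mol e⁻ per mol Cl₂, so n(Cl₂) = 0.1593/2 = 0.07963 mol.
V = nRT/P = (0.07963 × 8.314 × 324) / (159 × 10³) = 0.00135 m³ = 1.35 L.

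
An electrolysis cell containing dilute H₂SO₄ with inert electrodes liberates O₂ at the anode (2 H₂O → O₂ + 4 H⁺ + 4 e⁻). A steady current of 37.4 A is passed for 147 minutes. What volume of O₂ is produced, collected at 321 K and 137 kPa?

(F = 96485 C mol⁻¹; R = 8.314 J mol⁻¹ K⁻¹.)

16.7 L

Q = I·t = 37.40 A × 8820.0 s = 329900 C.
n(e⁻) = Q/F = 329900 / 96485 = 3.419 mol.
4 electrons are transferred per O₂ molecule, so n(O₂) = 3.419 / 4 = 0.8547 mol.
V = nRT/P = (0.8547 × 8.314 × 321) / (137 × 10³ Pa) = 0.0167 m³ = 16.7 L.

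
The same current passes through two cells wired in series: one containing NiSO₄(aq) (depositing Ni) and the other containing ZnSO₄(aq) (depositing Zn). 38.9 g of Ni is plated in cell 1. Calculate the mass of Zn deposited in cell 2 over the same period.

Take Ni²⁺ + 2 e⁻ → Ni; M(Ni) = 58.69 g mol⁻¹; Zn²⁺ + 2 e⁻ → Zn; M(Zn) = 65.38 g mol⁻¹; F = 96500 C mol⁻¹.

43.3 g

n(Ni) = 38.9 / 58.69 = 0.6628 mol.
Since Ni²⁺ + 2 e⁻ → Ni, n(e⁻) passed = 2 × 0.6628 = 1.326 mol.
Cells in series carry the same charge, so the same 1.326 mol of electrons passes through cell 2.
Zn²⁺ + 2 e⁻ → Zn, so n(Zn) = 1.326 / 2 = 0.6628 mol.
m(Zn) = 0.6628 × 65.38 = 43.3 g.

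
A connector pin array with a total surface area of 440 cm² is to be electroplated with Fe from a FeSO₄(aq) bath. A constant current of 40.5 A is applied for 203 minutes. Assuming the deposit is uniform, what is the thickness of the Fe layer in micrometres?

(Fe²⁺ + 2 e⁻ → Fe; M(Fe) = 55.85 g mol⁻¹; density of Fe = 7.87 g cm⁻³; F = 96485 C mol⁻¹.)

412 μm

Q = I·t = 40.50 × 12180 = 493300 C; n(e⁻) = 5.113 mol.
n(Fe) = n(e⁻)/2 = 2.556 mol, so m = 2.556 × 55.85 = 142.8 g.
Volume = m/ρ = 142.8 / 7.87 = 18.14 cm³.
Thickness = V/A = 18.14 / 440 = 0.0412 cm = 412 μm.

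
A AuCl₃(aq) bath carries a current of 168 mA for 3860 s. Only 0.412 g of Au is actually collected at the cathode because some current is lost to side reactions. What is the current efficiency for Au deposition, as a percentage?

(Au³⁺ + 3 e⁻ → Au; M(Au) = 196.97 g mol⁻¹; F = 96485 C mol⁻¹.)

Q = I·t = 0.1680 × 3860.0 = 648.5 C; n(e⁻) = 648.5/96485 = 0.006721 mol.
Theoretical n(Au) = n(e⁻)/3 = 0.002240 mol, i.e. m_theo = 0.002240 × 196.97 = 0.4413 g.
Efficiency = m_actual / m_theo = 0.412 / 0.4413 = 93.4 %.

93.4 %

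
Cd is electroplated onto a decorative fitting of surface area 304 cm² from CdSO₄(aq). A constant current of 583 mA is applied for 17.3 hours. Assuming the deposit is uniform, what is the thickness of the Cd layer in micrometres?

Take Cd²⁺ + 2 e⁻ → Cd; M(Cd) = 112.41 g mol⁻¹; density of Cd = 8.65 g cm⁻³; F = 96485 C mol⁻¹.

80.4 μm

Q = I·t = 0.5830 × 62280 = 36310 C; n(e⁻) = 0.3763 mol.
n(Cd) = n(e⁻)/2 = 0.1882 mol, so m = 0.1882 × 112.41 = 21.15 g.
Volume = m/ρ = 21.15 / 8.65 = 2.445 cm³.
Thickness = V/A = 2.445 / 304 = 0.00804 cm = 80.4 μm.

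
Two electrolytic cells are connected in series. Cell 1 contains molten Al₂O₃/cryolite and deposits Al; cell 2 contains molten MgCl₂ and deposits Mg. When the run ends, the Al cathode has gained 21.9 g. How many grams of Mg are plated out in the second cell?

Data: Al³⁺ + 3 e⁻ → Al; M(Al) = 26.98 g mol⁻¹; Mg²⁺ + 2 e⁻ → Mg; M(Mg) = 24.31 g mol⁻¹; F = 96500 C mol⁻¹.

n(Al) = 21.9 / 26.98 = 0.8117 mol.
Since Al³⁺ + 3 e⁻ → Al, n(e⁻) passed = 3 × 0.8117 = 2.435 mol.
Cells in series carry the same charge, so the same 2.435 mol of electrons passes through cell 2.
Mg²⁺ + 2 e⁻ → Mg, so n(Mg) = 2.435 / 2 = 1.218 mol.
m(Mg) = 1.218 × 24.31 = 29.6 g.

29.6 g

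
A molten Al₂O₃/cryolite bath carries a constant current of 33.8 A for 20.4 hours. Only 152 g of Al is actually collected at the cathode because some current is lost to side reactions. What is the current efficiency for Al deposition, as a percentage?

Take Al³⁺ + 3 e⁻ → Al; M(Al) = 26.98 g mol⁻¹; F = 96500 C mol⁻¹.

65.7 %

Q = I·t = 33.80 × 73440 = 2482000 C; n(e⁻) = 2482000/96500 = 25.72 mol.
Theoretical n(Al) = n(e⁻)/3 = 8.574 mol, i.e. m_theo = 8.574 × 26.98 = 231.3 g.
Efficiency = m_actual / m_theo = 152 / 231.3 = 65.7 %.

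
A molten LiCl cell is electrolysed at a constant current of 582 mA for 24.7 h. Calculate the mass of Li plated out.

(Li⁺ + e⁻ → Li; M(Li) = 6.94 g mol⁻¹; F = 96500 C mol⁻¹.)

Q = I·t = 0.5820 A × 88920 s = 51750 C.
n(e⁻) = Q/F = 51750 / 96500 = 0.5363 mol.
Li⁺ + e⁻ → Li, so n(Li) = n(e⁻)/1 = 0.5363 mol.
m = n·M = 0.5363 × 6.94 = 3.72 g.

3.72 g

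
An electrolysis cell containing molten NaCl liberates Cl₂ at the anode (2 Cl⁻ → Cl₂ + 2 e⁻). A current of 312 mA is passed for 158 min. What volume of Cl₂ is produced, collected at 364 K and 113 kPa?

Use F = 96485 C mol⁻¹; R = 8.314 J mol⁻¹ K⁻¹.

Q = I·t = 0.3120 A × 9480.0 s = 2958 C.
n(e⁻) = Q/F = 2958 / 96485 = 0.03066 mol.
2 electrons are transferred per Cl₂ molecule, so n(Cl₂) = 0.03066 / 2 = 0.01533 mol.
V = nRT/P = (0.01533 × 8.314 × 364) / (113 × 10³ Pa) = 4.10 × 10⁻⁴ m³ = 0.410 L.

0.410 L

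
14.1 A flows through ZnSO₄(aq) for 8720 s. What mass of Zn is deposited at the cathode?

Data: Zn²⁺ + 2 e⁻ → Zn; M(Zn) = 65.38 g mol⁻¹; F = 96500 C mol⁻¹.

Q = I·t = 14.10 A × 8720.0 s = 123000 C.
n(e⁻) = Q/F = 123000 / 96500 = 1.274 mol.
Zn²⁺ + 2 e⁻ → Zn, so n(Zn) = n(e⁻)/2 = 0.6371 mol.
m = n·M = 0.6371 × 65.38 = 41.7 g.

41.7 g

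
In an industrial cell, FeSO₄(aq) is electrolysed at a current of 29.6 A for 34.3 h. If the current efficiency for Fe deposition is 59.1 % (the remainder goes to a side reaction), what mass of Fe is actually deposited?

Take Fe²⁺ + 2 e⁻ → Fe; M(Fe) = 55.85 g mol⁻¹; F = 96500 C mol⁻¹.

625 g

Q = I·t = 29.60 × 123480 = 3655000 C.
n(e⁻) = 3655000/96500 = 37.88 mol; theoretically n(Fe) = 37.88/2 = 18.94 mol, m_theo = 1058 g.
At 59.1 % efficiency, m_actual = 0.591 × 1058 = 625 g.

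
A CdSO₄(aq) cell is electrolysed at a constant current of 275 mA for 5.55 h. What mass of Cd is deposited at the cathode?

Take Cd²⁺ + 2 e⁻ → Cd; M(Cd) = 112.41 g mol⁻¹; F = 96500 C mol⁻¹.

Q = I·t = 0.2750 A × 19980 s = 5494 C.
n(e⁻) = Q/F = 5494 / 96500 = 0.05694 mol.
Cd²⁺ + 2 e⁻ → Cd, so n(Cd) = n(e⁻)/2 = 0.02847 mol.
m = n·M = 0.02847 × 112.41 = 3.20 g.

3.20 g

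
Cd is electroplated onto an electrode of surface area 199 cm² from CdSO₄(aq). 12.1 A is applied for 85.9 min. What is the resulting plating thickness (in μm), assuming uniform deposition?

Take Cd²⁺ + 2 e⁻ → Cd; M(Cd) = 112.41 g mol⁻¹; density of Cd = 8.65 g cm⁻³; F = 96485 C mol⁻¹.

211 μm

Q = I·t = 12.10 × 5154.0 = 62360 C; n(e⁻) = 0.6464 mol.
n(Cd) = n(e⁻)/2 = 0.3232 mol, so m = 0.3232 × 112.41 = 36.33 g.
Volume = m/ρ = 36.33 / 8.65 = 4.200 cm³.
Thickness = V/A = 4.200 / 199 = 0.0211 cm = 211 μm.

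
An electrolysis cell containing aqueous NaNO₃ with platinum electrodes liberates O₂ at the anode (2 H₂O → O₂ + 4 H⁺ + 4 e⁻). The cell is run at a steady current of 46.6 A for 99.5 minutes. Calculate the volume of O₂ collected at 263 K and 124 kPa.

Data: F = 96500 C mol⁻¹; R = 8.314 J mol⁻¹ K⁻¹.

Q = I·t = 46.60 A × 5970.0 s = 278200 C.
n(e⁻) = Q/F = 278200 / 96500 = 2.883 mol.
4 electrons are transferred per O₂ molecule, so n(O₂) = 2.883 / 4 = 0.7207 mol.
V = nRT/P = (0.7207 × 8.314 × 263) / (124 × 10³ Pa) = 0.0127 m³ = 12.7 L.

12.7 L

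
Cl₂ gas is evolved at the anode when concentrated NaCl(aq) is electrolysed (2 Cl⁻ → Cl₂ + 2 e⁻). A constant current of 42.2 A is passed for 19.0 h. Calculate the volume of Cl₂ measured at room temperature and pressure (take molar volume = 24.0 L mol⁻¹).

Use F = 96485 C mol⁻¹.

359 L

Q = I·t = 42.20 A × 68400 s = 2886000 C.
n(e⁻) = Q/F = 2886000 / 96485 = 29.92 mol.
2 electrons are transferred per Cl₂ molecule, so n(Cl₂) = 29.92 / 2 = 14.96 mol.
V = n × V_m = 14.96 × 24.0 = 359 L.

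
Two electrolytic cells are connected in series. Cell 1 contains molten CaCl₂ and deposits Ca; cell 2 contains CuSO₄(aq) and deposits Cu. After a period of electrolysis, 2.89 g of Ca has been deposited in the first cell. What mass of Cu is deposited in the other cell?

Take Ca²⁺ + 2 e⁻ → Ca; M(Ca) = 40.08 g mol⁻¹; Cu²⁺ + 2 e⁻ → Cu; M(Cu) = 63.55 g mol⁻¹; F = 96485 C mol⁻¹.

n(Ca) = 2.89 / 40.08 = 0.07211 mol.
Since Ca²⁺ + 2 e⁻ → Ca, n(e⁻) passed = 2 × 0.07211 = 0.1442 mol.
Cells in series carry the same charge, so the same 0.1442 mol of electrons passes through cell 2.
Cu²⁺ + 2 e⁻ → Cu, so n(Cu) = 0.1442 / 2 = 0.07211 mol.
m(Cu) = 0.07211 × 63.55 = 4.58 g.

4.58 g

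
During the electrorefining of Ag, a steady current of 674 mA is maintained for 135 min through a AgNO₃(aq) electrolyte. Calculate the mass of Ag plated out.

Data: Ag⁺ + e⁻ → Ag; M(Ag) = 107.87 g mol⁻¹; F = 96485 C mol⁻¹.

6.10 g

Q = I·t = 0.6740 A × 8100.0 s = 5459 C.
n(e⁻) = Q/F = 5459 / 96485 = 0.05658 mol.
Ag⁺ + e⁻ → Ag, so n(Ag) = n(e⁻)/1 = 0.05658 mol.
m = n·M = 0.05658 × 107.87 = 6.10 g.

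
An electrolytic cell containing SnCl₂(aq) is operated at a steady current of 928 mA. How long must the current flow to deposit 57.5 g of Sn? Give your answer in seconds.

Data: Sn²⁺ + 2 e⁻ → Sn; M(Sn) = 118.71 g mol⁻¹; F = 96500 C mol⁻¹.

n(Sn) = m/M = 57.5 / 118.71 = 0.4844 mol.
Each Sn atom requires 2 electrons, so n(e⁻) = 2 × 0.4844 = 0.9687 mol.
Q = n(e⁻)·F = 0.9687 × 96500 = 93480 C.
t = Q/I = 93480 / 0.9280 A = 100700 s.

1.01 × 10⁵ s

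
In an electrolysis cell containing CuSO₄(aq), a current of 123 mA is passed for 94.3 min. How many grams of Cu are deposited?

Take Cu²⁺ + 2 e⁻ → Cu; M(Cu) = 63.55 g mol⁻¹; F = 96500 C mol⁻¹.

Q = I·t = 0.1230 A × 5658.0 s = 695.9 C.
n(e⁻) = Q/F = 695.9 / 96500 = 0.007212 mol.
Cu²⁺ + 2 e⁻ → Cu, so n(Cu) = n(e⁻)/2 = 0.003606 mol.
m = n·M = 0.003606 × 63.55 = 0.229 g.

0.229 g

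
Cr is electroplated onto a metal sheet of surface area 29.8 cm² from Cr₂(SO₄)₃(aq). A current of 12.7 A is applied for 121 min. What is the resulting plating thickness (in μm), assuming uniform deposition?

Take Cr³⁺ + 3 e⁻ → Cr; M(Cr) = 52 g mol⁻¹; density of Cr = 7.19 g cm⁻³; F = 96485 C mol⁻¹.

773 μm

Q = I·t = 12.70 × 7260.0 = 92200 C; n(e⁻) = 0.9556 mol.
n(Cr) = n(e⁻)/3 = 0.3185 mol, so m = 0.3185 × 52 = 16.56 g.
Volume = m/ρ = 16.56 / 7.19 = 2.304 cm³.
Thickness = V/A = 2.304 / 29.8 = 0.0773 cm = 773 μm.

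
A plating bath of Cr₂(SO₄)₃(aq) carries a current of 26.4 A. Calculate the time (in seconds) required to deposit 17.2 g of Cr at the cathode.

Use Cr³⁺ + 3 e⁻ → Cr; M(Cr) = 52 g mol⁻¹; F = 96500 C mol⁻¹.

3630 s

n(Cr) = m/M = 17.2 / 52 = 0.3308 mol.
Each Cr atom requires 3 electrons, so n(e⁻) = 3 × 0.3308 = 0.9923 mol.
Q = n(e⁻)·F = 0.9923 × 96500 = 95760 C.
t = Q/I = 95760 / 26.40 A = 3627 s.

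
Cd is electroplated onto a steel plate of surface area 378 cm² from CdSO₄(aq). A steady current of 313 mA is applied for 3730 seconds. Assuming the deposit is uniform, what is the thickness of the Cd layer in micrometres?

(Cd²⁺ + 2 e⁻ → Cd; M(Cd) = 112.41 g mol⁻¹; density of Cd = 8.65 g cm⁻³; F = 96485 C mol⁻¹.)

2.08 μm

Q = I·t = 0.3130 × 3730.0 = 1167 C; n(e⁻) = 0.01210 mol.
n(Cd) = n(e⁻)/2 = 0.006050 mol, so m = 0.006050 × 112.41 = 0.6801 g.
Volume = m/ρ = 0.6801 / 8.65 = 0.07862 cm³.
Thickness = V/A = 0.07862 / 378 = 2.08 × 10⁻⁴ cm = 2.08 μm.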